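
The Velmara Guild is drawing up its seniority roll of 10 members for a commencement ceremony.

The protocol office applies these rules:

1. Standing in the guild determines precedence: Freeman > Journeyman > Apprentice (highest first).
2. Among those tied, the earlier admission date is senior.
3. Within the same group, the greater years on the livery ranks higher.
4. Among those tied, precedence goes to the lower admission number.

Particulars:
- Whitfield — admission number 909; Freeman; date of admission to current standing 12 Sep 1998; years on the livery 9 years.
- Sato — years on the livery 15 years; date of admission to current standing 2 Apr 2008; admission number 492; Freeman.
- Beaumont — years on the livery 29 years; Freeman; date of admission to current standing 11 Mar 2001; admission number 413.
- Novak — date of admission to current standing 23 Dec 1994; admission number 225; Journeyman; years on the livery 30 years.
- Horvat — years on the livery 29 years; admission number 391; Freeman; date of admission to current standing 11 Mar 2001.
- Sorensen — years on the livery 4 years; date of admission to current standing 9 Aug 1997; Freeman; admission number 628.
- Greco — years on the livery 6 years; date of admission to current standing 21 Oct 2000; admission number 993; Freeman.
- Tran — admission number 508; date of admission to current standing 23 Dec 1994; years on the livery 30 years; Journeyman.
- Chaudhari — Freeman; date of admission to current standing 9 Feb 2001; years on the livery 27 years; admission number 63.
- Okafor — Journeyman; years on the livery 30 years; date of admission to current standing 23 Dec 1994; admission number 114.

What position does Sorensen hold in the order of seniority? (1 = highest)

1

By standing in the guild: Sorensen, Whitfield, Greco, Chaudhari, Horvat, Beaumont and Sato (Freeman); then Okafor, Novak and Tran (Journeyman).
Among Sorensen, Whitfield, Greco, Chaudhari, Horvat, Beaumont and Sato, by date of admission to current standing (earlier first): Sorensen (9 Aug 1997) before Whitfield (12 Sep 1998) before Greco (21 Oct 2000) before Chaudhari (9 Feb 2001) before Horvat and Beaumont (11 Mar 2001) before Sato (2 Apr 2008).
Horvat and Beaumont both have years on the livery 29 years, so the next rule applies.
Among Horvat and Beaumont, by admission number (lower first): Horvat (391) before Beaumont (413).
Okafor, Novak and Tran all have date of admission to current standing 23 Dec 1994, so the next rule applies.
Okafor, Novak and Tran all have years on the livery 30 years, so the next rule applies.
Among Okafor, Novak and Tran, by admission number (lower first): Okafor (114) before Novak (225) before Tran (508).
Order: Sorensen, Whitfield, Greco, Chaudhari, Horvat, Beaumont, Sato, Okafor, Novak, Tran. So position 1.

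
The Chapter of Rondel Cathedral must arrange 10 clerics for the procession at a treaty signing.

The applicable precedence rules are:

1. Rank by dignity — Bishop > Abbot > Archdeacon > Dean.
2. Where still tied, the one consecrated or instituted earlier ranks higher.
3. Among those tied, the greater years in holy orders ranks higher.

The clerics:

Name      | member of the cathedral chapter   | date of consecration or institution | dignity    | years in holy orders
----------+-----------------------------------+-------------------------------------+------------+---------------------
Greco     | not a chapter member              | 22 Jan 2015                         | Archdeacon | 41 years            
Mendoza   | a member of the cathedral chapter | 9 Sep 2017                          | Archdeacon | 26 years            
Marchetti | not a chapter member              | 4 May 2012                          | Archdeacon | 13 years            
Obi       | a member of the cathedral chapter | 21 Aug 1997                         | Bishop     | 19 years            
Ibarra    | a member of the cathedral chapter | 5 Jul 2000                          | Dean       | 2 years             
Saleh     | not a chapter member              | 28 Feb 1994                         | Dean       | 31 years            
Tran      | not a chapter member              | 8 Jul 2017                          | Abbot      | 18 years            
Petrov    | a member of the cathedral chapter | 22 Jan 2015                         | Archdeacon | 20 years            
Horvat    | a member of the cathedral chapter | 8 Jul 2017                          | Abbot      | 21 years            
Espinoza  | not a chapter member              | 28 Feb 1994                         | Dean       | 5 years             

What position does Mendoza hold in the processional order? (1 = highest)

7

By dignity: Obi (Bishop); then Horvat and Tran (Abbot); then Marchetti, Greco, Petrov and Mendoza (Archdeacon); then Saleh, Espinoza and Ibarra (Dean).
Horvat and Tran both have date of consecration or institution 8 Jul 2017, so the next rule applies.
Among Horvat and Tran, by years in holy orders (higher first): Horvat (21 years) before Tran (18 years).
Among Marchetti, Greco, Petrov and Mendoza, by date of consecration or institution (earlier first): Marchetti (4 May 2012) before Greco and Petrov (22 Jan 2015) before Mendoza (9 Sep 2017).
Among Greco and Petrov, by years in holy orders (higher first): Greco (41 years) before Petrov (20 years).
Among Saleh, Espinoza and Ibarra, by date of consecration or institution (earlier first): Saleh and Espinoza (28 Feb 1994) before Ibarra (5 Jul 2000).
Among Saleh and Espinoza, by years in holy orders (higher first): Saleh (31 years) before Espinoza (5 years).
Order: Obi, Horvat, Tran, Marchetti, Greco, Petrov, Mendoza, Saleh, Espinoza, Ibarra. So position 7.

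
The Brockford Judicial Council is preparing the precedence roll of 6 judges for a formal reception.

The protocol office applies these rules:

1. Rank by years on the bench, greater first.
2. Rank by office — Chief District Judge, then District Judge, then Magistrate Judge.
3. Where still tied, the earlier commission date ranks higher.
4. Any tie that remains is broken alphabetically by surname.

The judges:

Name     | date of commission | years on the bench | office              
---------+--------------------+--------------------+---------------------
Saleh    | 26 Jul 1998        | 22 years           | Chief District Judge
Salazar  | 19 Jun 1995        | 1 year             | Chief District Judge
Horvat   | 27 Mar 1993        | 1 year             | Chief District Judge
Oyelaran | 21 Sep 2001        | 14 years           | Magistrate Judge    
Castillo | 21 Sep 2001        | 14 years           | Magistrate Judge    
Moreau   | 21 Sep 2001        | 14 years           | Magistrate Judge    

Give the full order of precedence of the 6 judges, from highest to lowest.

By years on the bench (higher first): Saleh (22 years); then Castillo, Moreau and Oyelaran (each 14 years); then Horvat and Salazar (both 1 year).
Castillo, Moreau and Oyelaran are each Magistrate Judge, so the next rule applies.
Castillo, Moreau and Oyelaran all have date of commission 21 Sep 2001, so the next rule applies.
Among Castillo, Moreau and Oyelaran, alphabetically by surname: Castillo before Moreau before Oyelaran.
Horvat and Salazar are each Chief District Judge, so the next rule applies.
Among Horvat and Salazar, by date of commission (earlier first): Horvat (27 Mar 1993) before Salazar (19 Jun 1995).
Full order: Saleh, Castillo, Moreau, Oyelaran, Horvat, Salazar.

Saleh, Castillo, Moreau, Oyelaran, Horvat, Salazar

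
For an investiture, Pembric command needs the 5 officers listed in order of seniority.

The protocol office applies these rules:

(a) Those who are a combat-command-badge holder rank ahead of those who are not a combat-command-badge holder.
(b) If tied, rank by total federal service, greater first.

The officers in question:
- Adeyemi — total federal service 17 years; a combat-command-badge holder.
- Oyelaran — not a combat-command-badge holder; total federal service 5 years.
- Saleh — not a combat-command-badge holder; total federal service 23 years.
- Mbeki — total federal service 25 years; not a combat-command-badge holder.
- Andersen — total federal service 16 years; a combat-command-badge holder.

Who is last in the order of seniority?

Oyelaran

By the first rule: Adeyemi and Andersen (both a combat-command-badge holder); then Mbeki, Saleh and Oyelaran (each not a combat-command-badge holder).
Among Adeyemi and Andersen, by total federal service (higher first): Adeyemi (17 years) before Andersen (16 years).
Among Mbeki, Saleh and Oyelaran, by total federal service (higher first): Mbeki (25 years) before Saleh (23 years) before Oyelaran (5 years).
Order: Adeyemi, Andersen, Mbeki, Saleh, Oyelaran.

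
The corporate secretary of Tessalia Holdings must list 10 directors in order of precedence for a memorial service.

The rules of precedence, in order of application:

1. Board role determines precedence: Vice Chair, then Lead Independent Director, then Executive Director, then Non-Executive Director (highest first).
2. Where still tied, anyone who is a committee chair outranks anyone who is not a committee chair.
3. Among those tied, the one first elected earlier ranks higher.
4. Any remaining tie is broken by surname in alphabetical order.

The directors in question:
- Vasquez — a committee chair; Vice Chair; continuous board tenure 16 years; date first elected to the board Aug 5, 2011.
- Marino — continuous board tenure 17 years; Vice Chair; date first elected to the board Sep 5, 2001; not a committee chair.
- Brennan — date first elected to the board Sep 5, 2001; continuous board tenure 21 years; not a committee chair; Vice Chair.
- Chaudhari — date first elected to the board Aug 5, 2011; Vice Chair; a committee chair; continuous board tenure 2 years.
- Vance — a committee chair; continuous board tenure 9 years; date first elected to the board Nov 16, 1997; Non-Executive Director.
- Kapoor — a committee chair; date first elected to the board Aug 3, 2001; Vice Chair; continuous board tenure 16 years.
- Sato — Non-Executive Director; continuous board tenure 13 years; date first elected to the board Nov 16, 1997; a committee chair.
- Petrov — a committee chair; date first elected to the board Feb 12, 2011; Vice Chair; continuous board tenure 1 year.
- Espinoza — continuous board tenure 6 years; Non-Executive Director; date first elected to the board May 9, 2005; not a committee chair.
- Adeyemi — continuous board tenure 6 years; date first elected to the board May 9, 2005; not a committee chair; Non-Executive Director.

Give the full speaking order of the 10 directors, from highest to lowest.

By board role: Kapoor, Petrov, Chaudhari, Vasquez, Brennan and Marino (Vice Chair); then Sato, Vance, Adeyemi and Espinoza (Non-Executive Director).
Among Kapoor, Petrov, Chaudhari, Vasquez, Brennan and Marino, a committee chair before not a committee chair: Kapoor, Petrov, Chaudhari and Vasquez (a committee chair) before Brennan and Marino (not a committee chair).
Among Kapoor, Petrov, Chaudhari and Vasquez, by date first elected to the board (earlier first): Kapoor (Aug 3, 2001) before Petrov (Feb 12, 2011) before Chaudhari and Vasquez (Aug 5, 2011).
Among Chaudhari and Vasquez, alphabetically by surname: Chaudhari before Vasquez.
Brennan and Marino both have date first elected to the board Sep 5, 2001, so the next rule applies.
Among Brennan and Marino, alphabetically by surname: Brennan before Marino.
Among Sato, Vance, Adeyemi and Espinoza, a committee chair before not a committee chair: Sato and Vance (a committee chair) before Adeyemi and Espinoza (not a committee chair).
Sato and Vance both have date first elected to the board Nov 16, 1997, so the next rule applies.
Among Sato and Vance, alphabetically by surname: Sato before Vance.
Adeyemi and Espinoza both have date first elected to the board May 9, 2005, so the next rule applies.
Among Adeyemi and Espinoza, alphabetically by surname: Adeyemi before Espinoza.
Full order: Kapoor, Petrov, Chaudhari, Vasquez, Brennan, Marino, Sato, Vance, Adeyemi, Espinoza.

Kapoor, Petrov, Chaudhari, Vasquez, Brennan, Marino, Sato, Vance, Adeyemi, Espinoza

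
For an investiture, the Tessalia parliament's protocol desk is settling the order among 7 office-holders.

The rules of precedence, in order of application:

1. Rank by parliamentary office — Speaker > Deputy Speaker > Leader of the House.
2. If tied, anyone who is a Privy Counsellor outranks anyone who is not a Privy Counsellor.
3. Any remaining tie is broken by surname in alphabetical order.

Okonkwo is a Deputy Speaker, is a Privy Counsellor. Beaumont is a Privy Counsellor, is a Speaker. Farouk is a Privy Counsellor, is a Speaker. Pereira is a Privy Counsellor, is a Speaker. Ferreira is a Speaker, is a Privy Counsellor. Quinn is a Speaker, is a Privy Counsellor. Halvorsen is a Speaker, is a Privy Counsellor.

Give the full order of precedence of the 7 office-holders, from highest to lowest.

Beaumont, Farouk, Ferreira, Halvorsen, Pereira, Quinn, Okonkwo

By parliamentary office: Beaumont, Farouk, Ferreira, Halvorsen, Pereira and Quinn (Speaker); then Okonkwo (Deputy Speaker).
Beaumont, Farouk, Ferreira, Halvorsen, Pereira and Quinn are each a Privy Counsellor, so the next rule applies.
Among Beaumont, Farouk, Ferreira, Halvorsen, Pereira and Quinn, alphabetically by surname: Beaumont before Farouk before Ferreira before Halvorsen before Pereira before Quinn.
Full order: Beaumont, Farouk, Ferreira, Halvorsen, Pereira, Quinn, Okonkwo.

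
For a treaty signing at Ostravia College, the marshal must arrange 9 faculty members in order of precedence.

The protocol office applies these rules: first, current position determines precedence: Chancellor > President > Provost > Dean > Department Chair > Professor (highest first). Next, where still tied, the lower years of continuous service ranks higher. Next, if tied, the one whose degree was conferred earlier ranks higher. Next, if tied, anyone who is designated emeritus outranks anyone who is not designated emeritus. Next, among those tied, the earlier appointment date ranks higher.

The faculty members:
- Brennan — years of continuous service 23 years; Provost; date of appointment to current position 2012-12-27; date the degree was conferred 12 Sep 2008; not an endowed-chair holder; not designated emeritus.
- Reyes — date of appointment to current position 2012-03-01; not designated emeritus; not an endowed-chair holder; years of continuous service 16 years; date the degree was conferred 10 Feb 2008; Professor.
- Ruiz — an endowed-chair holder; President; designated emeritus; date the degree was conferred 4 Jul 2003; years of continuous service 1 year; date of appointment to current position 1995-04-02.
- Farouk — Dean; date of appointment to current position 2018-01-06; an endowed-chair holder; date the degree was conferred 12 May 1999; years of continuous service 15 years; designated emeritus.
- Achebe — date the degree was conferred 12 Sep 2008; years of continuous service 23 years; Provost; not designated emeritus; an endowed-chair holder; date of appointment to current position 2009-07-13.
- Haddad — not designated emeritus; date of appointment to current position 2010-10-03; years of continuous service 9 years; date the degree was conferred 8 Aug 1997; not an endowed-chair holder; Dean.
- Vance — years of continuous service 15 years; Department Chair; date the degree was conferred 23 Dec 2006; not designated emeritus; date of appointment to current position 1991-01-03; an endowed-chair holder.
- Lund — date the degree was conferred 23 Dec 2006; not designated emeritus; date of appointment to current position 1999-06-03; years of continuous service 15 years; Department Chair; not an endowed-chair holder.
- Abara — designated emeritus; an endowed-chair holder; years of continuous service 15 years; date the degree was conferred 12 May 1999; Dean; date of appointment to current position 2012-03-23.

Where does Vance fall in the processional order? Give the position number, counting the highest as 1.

7

By current position: Ruiz (President); then Achebe and Brennan (Provost); then Haddad, Abara and Farouk (Dean); then Vance and Lund (Department Chair); then Reyes (Professor).
Achebe and Brennan both have years of continuous service 23 years, so the next rule applies.
Achebe and Brennan both have date the degree was conferred 12 Sep 2008, so the next rule applies.
Achebe and Brennan are each not designated emeritus, so the next rule applies.
Among Achebe and Brennan, by date of appointment to current position (earlier first): Achebe (2009-07-13) before Brennan (2012-12-27).
Among Haddad, Abara and Farouk, by years of continuous service (lower first): Haddad (9 years) before Abara and Farouk (15 years).
Abara and Farouk both have date the degree was conferred 12 May 1999, so the next rule applies.
Abara and Farouk are each designated emeritus, so the next rule applies.
Among Abara and Farouk, by date of appointment to current position (earlier first): Abara (2012-03-23) before Farouk (2018-01-06).
Vance and Lund both have years of continuous service 15 years, so the next rule applies.
Vance and Lund both have date the degree was conferred 23 Dec 2006, so the next rule applies.
Vance and Lund are each not designated emeritus, so the next rule applies.
Among Vance and Lund, by date of appointment to current position (earlier first): Vance (1991-01-03) before Lund (1999-06-03).
Order: Ruiz, Achebe, Brennan, Haddad, Abara, Farouk, Vance, Lund, Reyes. So position 7.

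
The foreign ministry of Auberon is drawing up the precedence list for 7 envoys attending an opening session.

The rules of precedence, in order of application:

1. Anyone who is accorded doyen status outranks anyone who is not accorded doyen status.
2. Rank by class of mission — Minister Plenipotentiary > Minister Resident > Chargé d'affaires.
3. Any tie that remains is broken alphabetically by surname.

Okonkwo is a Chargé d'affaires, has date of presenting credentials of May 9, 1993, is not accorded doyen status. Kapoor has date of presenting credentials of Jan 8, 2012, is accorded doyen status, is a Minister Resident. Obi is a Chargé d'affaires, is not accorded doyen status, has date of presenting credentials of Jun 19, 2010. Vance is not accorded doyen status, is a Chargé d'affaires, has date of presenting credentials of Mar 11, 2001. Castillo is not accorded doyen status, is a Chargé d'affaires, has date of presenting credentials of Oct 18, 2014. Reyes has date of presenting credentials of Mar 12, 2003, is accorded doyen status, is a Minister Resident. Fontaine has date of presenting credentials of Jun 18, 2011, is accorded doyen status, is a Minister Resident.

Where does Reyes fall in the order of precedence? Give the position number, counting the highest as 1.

3

By the first rule: Fontaine, Kapoor and Reyes (each accorded doyen status); then Castillo, Obi, Okonkwo and Vance (each not accorded doyen status).
Fontaine, Kapoor and Reyes are each Minister Resident, so the next rule applies.
Among Fontaine, Kapoor and Reyes, alphabetically by surname: Fontaine before Kapoor before Reyes.
Castillo, Obi, Okonkwo and Vance are each Chargé d'affaires, so the next rule applies.
Among Castillo, Obi, Okonkwo and Vance, alphabetically by surname: Castillo before Obi before Okonkwo before Vance.
Order: Fontaine, Kapoor, Reyes, Castillo, Obi, Okonkwo, Vance. So position 3.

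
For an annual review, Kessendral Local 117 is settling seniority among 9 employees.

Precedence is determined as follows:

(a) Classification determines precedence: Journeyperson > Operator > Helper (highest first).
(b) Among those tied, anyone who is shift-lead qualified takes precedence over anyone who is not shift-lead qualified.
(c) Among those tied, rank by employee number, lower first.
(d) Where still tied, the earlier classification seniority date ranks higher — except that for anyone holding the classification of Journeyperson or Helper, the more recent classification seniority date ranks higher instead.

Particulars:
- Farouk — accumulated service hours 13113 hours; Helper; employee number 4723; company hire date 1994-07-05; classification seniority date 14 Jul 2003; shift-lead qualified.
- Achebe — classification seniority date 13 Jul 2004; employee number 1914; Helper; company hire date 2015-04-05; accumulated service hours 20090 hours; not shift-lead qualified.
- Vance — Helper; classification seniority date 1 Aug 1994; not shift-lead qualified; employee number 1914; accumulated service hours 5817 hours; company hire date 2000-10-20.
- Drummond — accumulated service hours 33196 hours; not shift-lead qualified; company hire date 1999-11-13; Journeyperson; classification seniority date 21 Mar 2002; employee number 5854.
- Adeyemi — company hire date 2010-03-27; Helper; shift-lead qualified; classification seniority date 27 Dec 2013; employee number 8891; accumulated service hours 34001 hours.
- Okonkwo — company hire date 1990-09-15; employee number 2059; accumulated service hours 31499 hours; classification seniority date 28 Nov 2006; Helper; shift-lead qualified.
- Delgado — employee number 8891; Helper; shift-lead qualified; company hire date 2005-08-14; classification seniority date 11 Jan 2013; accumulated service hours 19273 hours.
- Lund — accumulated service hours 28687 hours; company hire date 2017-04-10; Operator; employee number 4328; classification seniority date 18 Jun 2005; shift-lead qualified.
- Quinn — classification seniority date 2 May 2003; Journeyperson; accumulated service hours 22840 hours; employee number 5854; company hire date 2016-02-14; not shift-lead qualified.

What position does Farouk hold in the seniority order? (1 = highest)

5

By classification: Quinn and Drummond (Journeyperson); then Lund (Operator); then Okonkwo, Farouk, Adeyemi, Delgado, Achebe and Vance (Helper).
Quinn and Drummond are each not shift-lead qualified, so the next rule applies.
Quinn and Drummond both have employee number 5854, so the next rule applies.
Among Quinn and Drummond, by classification seniority date (later first) (reversed rule for this group): Quinn (2 May 2003) before Drummond (21 Mar 2002).
Among Okonkwo, Farouk, Adeyemi, Delgado, Achebe and Vance, shift-lead qualified before not shift-lead qualified: Okonkwo, Farouk, Adeyemi and Delgado (shift-lead qualified) before Achebe and Vance (not shift-lead qualified).
Among Okonkwo, Farouk, Adeyemi and Delgado, by employee number (lower first): Okonkwo (2059) before Farouk (4723) before Adeyemi and Delgado (8891).
Among Adeyemi and Delgado, by classification seniority date (later first) (reversed rule for this group): Adeyemi (27 Dec 2013) before Delgado (11 Jan 2013).
Achebe and Vance both have employee number 1914, so the next rule applies.
Among Achebe and Vance, by classification seniority date (later first) (reversed rule for this group): Achebe (13 Jul 2004) before Vance (1 Aug 1994).
Order: Quinn, Drummond, Lund, Okonkwo, Farouk, Adeyemi, Delgado, Achebe, Vance. So position 5.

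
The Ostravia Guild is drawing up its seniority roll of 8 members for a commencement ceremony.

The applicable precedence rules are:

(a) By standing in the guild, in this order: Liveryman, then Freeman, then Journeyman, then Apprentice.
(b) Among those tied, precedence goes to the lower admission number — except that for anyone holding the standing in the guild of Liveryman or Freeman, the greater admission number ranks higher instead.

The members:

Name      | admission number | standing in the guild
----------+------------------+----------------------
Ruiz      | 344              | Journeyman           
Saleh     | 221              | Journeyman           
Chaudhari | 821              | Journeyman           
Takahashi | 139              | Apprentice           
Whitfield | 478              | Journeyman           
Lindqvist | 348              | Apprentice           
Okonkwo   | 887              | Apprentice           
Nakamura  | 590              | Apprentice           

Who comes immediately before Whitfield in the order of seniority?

Ruiz

By standing in the guild: Saleh, Ruiz, Whitfield and Chaudhari (Journeyman); then Takahashi, Lindqvist, Nakamura and Okonkwo (Apprentice).
Among Saleh, Ruiz, Whitfield and Chaudhari, by admission number (lower first): Saleh (221) before Ruiz (344) before Whitfield (478) before Chaudhari (821).
Among Takahashi, Lindqvist, Nakamura and Okonkwo, by admission number (lower first): Takahashi (139) before Lindqvist (348) before Nakamura (590) before Okonkwo (887).
Order: Saleh, Ruiz, Whitfield, Chaudhari, Takahashi, Lindqvist, Nakamura, Okonkwo.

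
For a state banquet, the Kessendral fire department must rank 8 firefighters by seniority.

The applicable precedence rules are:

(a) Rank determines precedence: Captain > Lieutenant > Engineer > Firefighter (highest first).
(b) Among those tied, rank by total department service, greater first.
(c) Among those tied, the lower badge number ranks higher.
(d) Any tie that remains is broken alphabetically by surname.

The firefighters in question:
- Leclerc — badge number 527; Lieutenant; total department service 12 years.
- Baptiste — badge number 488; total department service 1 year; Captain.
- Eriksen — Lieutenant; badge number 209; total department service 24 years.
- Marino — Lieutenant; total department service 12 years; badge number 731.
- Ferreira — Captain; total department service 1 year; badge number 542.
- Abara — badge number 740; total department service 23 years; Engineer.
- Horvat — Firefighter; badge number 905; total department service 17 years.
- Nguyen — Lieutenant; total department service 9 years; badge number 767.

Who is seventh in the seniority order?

By rank: Baptiste and Ferreira (Captain); then Eriksen, Leclerc, Marino and Nguyen (Lieutenant); then Abara (Engineer); then Horvat (Firefighter).
Baptiste and Ferreira both have total department service 1 year, so the next rule applies.
Among Baptiste and Ferreira, by badge number (lower first): Baptiste (488) before Ferreira (542).
Among Eriksen, Leclerc, Marino and Nguyen, by total department service (higher first): Eriksen (24 years) before Leclerc and Marino (12 years) before Nguyen (9 years).
Among Leclerc and Marino, by badge number (lower first): Leclerc (527) before Marino (731).
Order: Baptiste, Ferreira, Eriksen, Leclerc, Marino, Nguyen, Abara, Horvat.

Abara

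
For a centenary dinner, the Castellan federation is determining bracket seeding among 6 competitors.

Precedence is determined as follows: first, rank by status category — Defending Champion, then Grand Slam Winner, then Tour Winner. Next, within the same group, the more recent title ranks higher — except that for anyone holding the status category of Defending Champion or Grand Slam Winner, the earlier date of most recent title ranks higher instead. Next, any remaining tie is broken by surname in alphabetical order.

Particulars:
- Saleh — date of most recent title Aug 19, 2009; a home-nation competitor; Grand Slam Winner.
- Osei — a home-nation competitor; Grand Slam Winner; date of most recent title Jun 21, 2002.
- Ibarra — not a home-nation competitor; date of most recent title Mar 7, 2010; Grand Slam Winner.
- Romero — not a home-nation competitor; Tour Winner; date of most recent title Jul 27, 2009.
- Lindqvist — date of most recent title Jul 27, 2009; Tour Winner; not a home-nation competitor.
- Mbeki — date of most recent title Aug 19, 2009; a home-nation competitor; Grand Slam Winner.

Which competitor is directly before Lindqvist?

By status category: Osei, Mbeki, Saleh and Ibarra (Grand Slam Winner); then Lindqvist and Romero (Tour Winner).
Among Osei, Mbeki, Saleh and Ibarra, by date of most recent title (earlier first) (reversed rule for this group): Osei (Jun 21, 2002) before Mbeki and Saleh (Aug 19, 2009) before Ibarra (Mar 7, 2010).
Among Mbeki and Saleh, alphabetically by surname: Mbeki before Saleh.
Lindqvist and Romero both have date of most recent title Jul 27, 2009, so the next rule applies.
Among Lindqvist and Romero, alphabetically by surname: Lindqvist before Romero.
Order: Osei, Mbeki, Saleh, Ibarra, Lindqvist, Romero.

Ibarra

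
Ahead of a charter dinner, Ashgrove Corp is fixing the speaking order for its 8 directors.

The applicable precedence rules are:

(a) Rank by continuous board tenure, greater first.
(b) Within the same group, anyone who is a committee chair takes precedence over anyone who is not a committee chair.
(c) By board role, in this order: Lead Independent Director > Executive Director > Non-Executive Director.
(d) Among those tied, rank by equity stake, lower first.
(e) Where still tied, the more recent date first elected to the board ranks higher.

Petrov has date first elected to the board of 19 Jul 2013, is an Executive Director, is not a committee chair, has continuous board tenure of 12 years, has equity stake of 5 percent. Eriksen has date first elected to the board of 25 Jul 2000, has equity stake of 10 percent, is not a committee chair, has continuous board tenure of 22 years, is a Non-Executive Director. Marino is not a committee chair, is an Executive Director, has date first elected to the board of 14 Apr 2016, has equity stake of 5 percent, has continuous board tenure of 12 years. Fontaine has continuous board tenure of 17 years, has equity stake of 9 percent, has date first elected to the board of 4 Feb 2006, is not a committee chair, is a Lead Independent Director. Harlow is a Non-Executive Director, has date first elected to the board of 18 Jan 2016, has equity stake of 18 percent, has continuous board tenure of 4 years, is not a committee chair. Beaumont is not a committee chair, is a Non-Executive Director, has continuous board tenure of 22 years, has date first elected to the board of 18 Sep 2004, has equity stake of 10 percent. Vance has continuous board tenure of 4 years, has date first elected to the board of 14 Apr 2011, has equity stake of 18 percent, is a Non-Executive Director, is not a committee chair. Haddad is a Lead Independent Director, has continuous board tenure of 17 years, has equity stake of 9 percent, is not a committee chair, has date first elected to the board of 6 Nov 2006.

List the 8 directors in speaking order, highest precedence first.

By continuous board tenure (higher first): Beaumont and Eriksen (both 22 years); then Haddad and Fontaine (both 17 years); then Marino and Petrov (both 12 years); then Harlow and Vance (both 4 years).
Beaumont and Eriksen are each not a committee chair, so the next rule applies.
Beaumont and Eriksen are each Non-Executive Director, so the next rule applies.
Beaumont and Eriksen both have equity stake 10 percent, so the next rule applies.
Among Beaumont and Eriksen, by date first elected to the board (later first): Beaumont (18 Sep 2004) before Eriksen (25 Jul 2000).
Haddad and Fontaine are each not a committee chair, so the next rule applies.
Haddad and Fontaine are each Lead Independent Director, so the next rule applies.
Haddad and Fontaine both have equity stake 9 percent, so the next rule applies.
Among Haddad and Fontaine, by date first elected to the board (later first): Haddad (6 Nov 2006) before Fontaine (4 Feb 2006).
Marino and Petrov are each not a committee chair, so the next rule applies.
Marino and Petrov are each Executive Director, so the next rule applies.
Marino and Petrov both have equity stake 5 percent, so the next rule applies.
Among Marino and Petrov, by date first elected to the board (later first): Marino (14 Apr 2016) before Petrov (19 Jul 2013).
Harlow and Vance are each not a committee chair, so the next rule applies.
Harlow and Vance are each Non-Executive Director, so the next rule applies.
Harlow and Vance both have equity stake 18 percent, so the next rule applies.
Among Harlow and Vance, by date first elected to the board (later first): Harlow (18 Jan 2016) before Vance (14 Apr 2011).
Full order: Beaumont, Eriksen, Haddad, Fontaine, Marino, Petrov, Harlow, Vance.

Beaumont, Eriksen, Haddad, Fontaine, Marino, Petrov, Harlow, Vance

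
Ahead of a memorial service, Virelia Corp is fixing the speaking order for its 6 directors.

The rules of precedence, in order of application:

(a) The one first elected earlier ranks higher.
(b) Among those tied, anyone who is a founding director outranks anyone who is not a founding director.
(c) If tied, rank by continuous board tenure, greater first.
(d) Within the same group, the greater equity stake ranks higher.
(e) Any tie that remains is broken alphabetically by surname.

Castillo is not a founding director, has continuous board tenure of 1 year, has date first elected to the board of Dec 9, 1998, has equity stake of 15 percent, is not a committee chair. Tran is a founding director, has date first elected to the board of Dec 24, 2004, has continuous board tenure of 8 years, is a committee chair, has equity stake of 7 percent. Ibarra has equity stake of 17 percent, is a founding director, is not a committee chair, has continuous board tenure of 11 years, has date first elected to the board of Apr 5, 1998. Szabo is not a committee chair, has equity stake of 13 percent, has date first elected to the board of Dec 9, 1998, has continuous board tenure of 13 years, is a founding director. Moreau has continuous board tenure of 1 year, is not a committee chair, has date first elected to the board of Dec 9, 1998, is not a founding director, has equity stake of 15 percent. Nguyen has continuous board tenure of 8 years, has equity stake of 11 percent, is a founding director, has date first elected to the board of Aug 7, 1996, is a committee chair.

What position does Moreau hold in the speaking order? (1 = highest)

5

By date first elected to the board (earlier first): Nguyen (Aug 7, 1996); then Ibarra (Apr 5, 1998); then Szabo, Castillo and Moreau (each Dec 9, 1998); then Tran (Dec 24, 2004).
Among Szabo, Castillo and Moreau, a founding director before not a founding director: Szabo (a founding director) before Castillo and Moreau (not a founding director).
Castillo and Moreau both have continuous board tenure 1 year, so the next rule applies.
Castillo and Moreau both have equity stake 15 percent, so the next rule applies.
Among Castillo and Moreau, alphabetically by surname: Castillo before Moreau.
Order: Nguyen, Ibarra, Szabo, Castillo, Moreau, Tran. So position 5.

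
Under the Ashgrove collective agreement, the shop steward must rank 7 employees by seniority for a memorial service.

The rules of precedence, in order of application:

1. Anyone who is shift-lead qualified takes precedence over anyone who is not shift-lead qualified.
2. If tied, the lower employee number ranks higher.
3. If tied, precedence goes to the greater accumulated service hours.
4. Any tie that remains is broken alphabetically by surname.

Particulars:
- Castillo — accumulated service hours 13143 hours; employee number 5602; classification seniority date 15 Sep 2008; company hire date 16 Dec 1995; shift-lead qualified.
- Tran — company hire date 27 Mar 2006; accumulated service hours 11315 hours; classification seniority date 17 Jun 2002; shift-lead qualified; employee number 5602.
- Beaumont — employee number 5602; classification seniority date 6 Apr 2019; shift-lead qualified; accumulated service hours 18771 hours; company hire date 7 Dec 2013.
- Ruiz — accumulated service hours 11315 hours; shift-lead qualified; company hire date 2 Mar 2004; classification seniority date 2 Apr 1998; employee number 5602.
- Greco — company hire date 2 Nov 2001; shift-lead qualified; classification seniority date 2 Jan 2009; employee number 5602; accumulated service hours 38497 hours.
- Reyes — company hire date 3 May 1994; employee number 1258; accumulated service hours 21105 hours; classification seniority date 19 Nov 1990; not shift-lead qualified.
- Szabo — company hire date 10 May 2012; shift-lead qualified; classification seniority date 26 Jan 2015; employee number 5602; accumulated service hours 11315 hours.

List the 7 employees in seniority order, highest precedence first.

Greco, Beaumont, Castillo, Ruiz, Szabo, Tran, Reyes

By the first rule: Greco, Beaumont, Castillo, Ruiz, Szabo and Tran (each shift-lead qualified); then Reyes (not shift-lead qualified).
Greco, Beaumont, Castillo, Ruiz, Szabo and Tran all have employee number 5602, so the next rule applies.
Among Greco, Beaumont, Castillo, Ruiz, Szabo and Tran, by accumulated service hours (higher first): Greco (38497 hours) before Beaumont (18771 hours) before Castillo (13143 hours) before Ruiz, Szabo and Tran (11315 hours).
Among Ruiz, Szabo and Tran, alphabetically by surname: Ruiz before Szabo before Tran.
Full order: Greco, Beaumont, Castillo, Ruiz, Szabo, Tran, Reyes.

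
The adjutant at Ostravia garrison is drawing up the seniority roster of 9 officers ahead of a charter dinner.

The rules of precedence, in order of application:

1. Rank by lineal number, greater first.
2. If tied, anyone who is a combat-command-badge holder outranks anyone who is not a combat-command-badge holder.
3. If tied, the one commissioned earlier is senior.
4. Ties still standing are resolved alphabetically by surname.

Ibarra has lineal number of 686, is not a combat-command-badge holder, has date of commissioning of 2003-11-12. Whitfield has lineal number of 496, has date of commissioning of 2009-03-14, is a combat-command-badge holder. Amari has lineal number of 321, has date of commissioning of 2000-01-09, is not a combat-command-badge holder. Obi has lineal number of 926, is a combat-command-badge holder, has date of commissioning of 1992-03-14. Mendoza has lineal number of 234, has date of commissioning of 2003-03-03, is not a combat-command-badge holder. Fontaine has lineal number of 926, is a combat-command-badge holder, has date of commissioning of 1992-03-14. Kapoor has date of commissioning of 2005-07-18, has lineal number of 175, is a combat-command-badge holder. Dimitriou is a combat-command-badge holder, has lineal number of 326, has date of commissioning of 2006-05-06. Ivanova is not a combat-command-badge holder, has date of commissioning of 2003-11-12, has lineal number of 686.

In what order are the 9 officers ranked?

Fontaine, Obi, Ibarra, Ivanova, Whitfield, Dimitriou, Amari, Mendoza, Kapoor

By lineal number (higher first): Fontaine and Obi (both 926); then Ibarra and Ivanova (both 686); then Whitfield (496); then Dimitriou (326); then Amari (321); then Mendoza (234); then Kapoor (175).
Fontaine and Obi are each a combat-command-badge holder, so the next rule applies.
Fontaine and Obi both have date of commissioning 1992-03-14, so the next rule applies.
Among Fontaine and Obi, alphabetically by surname: Fontaine before Obi.
Ibarra and Ivanova are each not a combat-command-badge holder, so the next rule applies.
Ibarra and Ivanova both have date of commissioning 2003-11-12, so the next rule applies.
Among Ibarra and Ivanova, alphabetically by surname: Ibarra before Ivanova.
Full order: Fontaine, Obi, Ibarra, Ivanova, Whitfield, Dimitriou, Amari, Mendoza, Kapoor.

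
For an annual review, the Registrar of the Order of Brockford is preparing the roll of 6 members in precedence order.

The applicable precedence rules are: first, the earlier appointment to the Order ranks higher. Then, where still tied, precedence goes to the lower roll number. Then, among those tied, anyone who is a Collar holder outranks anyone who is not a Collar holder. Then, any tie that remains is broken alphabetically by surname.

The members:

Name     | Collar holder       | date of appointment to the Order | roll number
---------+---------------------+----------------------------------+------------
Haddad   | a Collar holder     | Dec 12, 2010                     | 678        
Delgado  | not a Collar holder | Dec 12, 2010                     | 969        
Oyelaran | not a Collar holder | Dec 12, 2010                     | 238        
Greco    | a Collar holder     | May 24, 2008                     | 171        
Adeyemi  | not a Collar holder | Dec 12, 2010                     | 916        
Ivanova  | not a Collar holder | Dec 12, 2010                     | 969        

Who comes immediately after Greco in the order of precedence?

By date of appointment to the Order (earlier first): Greco (May 24, 2008); then Oyelaran, Haddad, Adeyemi, Delgado and Ivanova (each Dec 12, 2010).
Among Oyelaran, Haddad, Adeyemi, Delgado and Ivanova, by roll number (lower first): Oyelaran (238) before Haddad (678) before Adeyemi (916) before Delgado and Ivanova (969).
Delgado and Ivanova are each not a Collar holder, so the next rule applies.
Among Delgado and Ivanova, alphabetically by surname: Delgado before Ivanova.
Order: Greco, Oyelaran, Haddad, Adeyemi, Delgado, Ivanova.

Oyelaran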